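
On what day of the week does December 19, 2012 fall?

Wednesday

Doomsday rule: the anchor day for the 2000s is Tuesday. For year 12: 12÷12 = 1 r 0, and 0÷4 = 0, so 1+0+0 = 1.
Tuesday + 1 ≡ Wednesday — that's 2012's doomsday.
In December the doomsday date is Dec 12.
Dec 19 is 7 days after Dec 12; 7 mod 7 = 0, so Wednesday + 0 = Wednesday.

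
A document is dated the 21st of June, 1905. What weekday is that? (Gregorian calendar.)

Wednesday

Doomsday rule: the anchor day for the 1900s is Wednesday. For year 05: 5÷12 = 0 r 5, and 5÷4 = 1, so 0+5+1 = 6.
Wednesday + 6 ≡ Tuesday — that's 1905's doomsday.
In June the doomsday date is Jun 6.
Jun 21 is 15 days after Jun 6; 15 mod 7 = 1, so Tuesday + 1 = Wednesday.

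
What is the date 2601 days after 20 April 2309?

+365 (one year) → Apr 20, 2310 (2236 left).
+365 (one year) → Apr 20, 2311 (1871 left).
+366 (one year; includes Feb 29, 2312) → Apr 20, 2312 (1505 left).
+365 (one year) → Apr 20, 2313 (1140 left).
+365 (one year) → Apr 20, 2314 (775 left).
+365 (one year) → Apr 20, 2315 (410 left).
+366 (one year; includes Feb 29, 2316) → Apr 20, 2316 (44 left).
Apr has 30 days: +11 → May 1, 2316 (33 left).
May has 31 days: +31 → Jun 1, 2316 (2 left).
+2 → Jun 3, 2316.

June 3, 2316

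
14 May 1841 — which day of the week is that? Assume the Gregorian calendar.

Friday

Doomsday rule: the anchor day for the 1800s is Friday. For year 41: 41÷12 = 3 r 5, and 5÷4 = 1, so 3+5+1 = 9.
Friday + 9 ≡ Sunday — that's 1841's doomsday.
In May the doomsday date is May 9.
May 14 is 5 days after May 9; 5 mod 7 = 5, so Sunday + 5 = Friday.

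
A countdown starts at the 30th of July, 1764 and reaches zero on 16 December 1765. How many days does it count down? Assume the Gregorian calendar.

Jul 30, 1764 → Jul 30, 1765: 365 days.
Jul 30, 1765 → Aug 30, 1765: 31 days (July has 31).
Aug 30, 1765 → Sep 30, 1765: 31 days (August has 31).
Sep 30, 1765 → Oct 30, 1765: 30 days (September has 30).
Oct 30, 1765 → Nov 30, 1765: 31 days (October has 31).
Nov 30, 1765 → Dec 16, 1765: 16 days.
Total: 504 days.

504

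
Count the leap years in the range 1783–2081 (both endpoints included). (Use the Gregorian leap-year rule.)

Multiples of 4 in [1783,2081]: 75.
Of those, multiples of 100: 3 (not leap unless ÷400).
Multiples of 400: 1.
Leap years = 75 − 3 + 1 = 73.

73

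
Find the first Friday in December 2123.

December 1, 2123 is a Wednesday.
The first Friday is therefore December 3 (2 days later).

December 3, 2123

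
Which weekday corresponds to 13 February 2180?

Sunday

Doomsday rule: the anchor day for the 2100s is Sunday. For year 80: 80÷12 = 6 r 8, and 8÷4 = 2, so 6+8+2 = 16.
Sunday + 16 ≡ Tuesday — that's 2180's doomsday.
In February the doomsday date is Feb 29 (2180 is a leap year (divisible by 4)).
Feb 13 is 16 days before Feb 29; 16 mod 7 = 2, so Tuesday − 2 = Sunday.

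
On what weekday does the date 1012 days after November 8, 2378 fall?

Sunday

First find the weekday of Nov 8, 2378. Doomsday rule: the anchor day for the 2300s is Wednesday. For year 78: 78÷12 = 6 r 6, and 6÷4 = 1, so 6+6+1 = 13.
Wednesday + 13 ≡ Tuesday — that's 2378's doomsday.
In November the doomsday date is Nov 7.
Nov 8 is 1 day after Nov 7; 1 mod 7 = 1, so Tuesday + 1 = Wednesday.
1012 mod 7 = 4, so 1012 days after a Wednesday is Wednesday + 4 = Sunday.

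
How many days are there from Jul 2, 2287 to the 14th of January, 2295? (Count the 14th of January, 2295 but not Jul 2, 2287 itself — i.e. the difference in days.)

Jul 2, 2287 → Jul 2, 2288: 366 days (Feb 29, 2288 is in that span).
Jul 2, 2288 → Jul 2, 2289: 365 days.
Jul 2, 2289 → Jul 2, 2290: 365 days.
Jul 2, 2290 → Jul 2, 2291: 365 days.
Jul 2, 2291 → Jul 2, 2292: 366 days (Feb 29, 2292 is in that span).
Jul 2, 2292 → Jul 2, 2293: 365 days.
Jul 2, 2293 → Jul 2, 2294: 365 days.
Jul 2, 2294 → Aug 2, 2294: 31 days (July has 31).
Aug 2, 2294 → Sep 2, 2294: 31 days (August has 31).
Sep 2, 2294 → Oct 2, 2294: 30 days (September has 30).
Oct 2, 2294 → Nov 2, 2294: 31 days (October has 31).
Nov 2, 2294 → Dec 2, 2294: 30 days (November has 30).
Dec 2, 2294 → Jan 2, 2295: 31 days (December has 31).
Jan 2, 2295 → Jan 14, 2295: 12 days.
Total: 2753 days.

2753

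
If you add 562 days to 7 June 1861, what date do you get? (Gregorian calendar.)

December 21, 1862

+365 (one year) → Jun 7, 1862 (197 left).
Jun has 30 days: +24 → Jul 1, 1862 (173 left).
Jul has 31 days: +31 → Aug 1, 1862 (142 left).
Aug has 31 days: +31 → Sep 1, 1862 (111 left).
Sep has 30 days: +30 → Oct 1, 1862 (81 left).
Oct has 31 days: +31 → Nov 1, 1862 (50 left).
Nov has 30 days: +30 → Dec 1, 1862 (20 left).
+20 → Dec 21, 1862.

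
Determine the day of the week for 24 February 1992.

Doomsday rule: the anchor day for the 1900s is Wednesday. For year 92: 92÷12 = 7 r 8, and 8÷4 = 2, so 7+8+2 = 17.
Wednesday + 17 ≡ Saturday — that's 1992's doomsday.
In February the doomsday date is Feb 29 (1992 is a leap year (divisible by 4)).
Feb 24 is 5 days before Feb 29; 5 mod 7 = 5, so Saturday − 5 = Monday.

Monday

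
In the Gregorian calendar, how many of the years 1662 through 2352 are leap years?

Multiples of 4 in [1662,2352]: 173.
Of those, multiples of 100: 7 (not leap unless ÷400).
Multiples of 400: 1.
Leap years = 173 − 7 + 1 = 167.

167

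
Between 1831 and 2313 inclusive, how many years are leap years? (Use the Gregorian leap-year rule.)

117

Multiples of 4 in [1831,2313]: 121.
Of those, multiples of 100: 5 (not leap unless ÷400).
Multiples of 400: 1.
Leap years = 121 − 5 + 1 = 117.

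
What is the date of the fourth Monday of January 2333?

January 23, 2333

January 1, 2333 is a Sunday.
The first Monday is therefore January 2 (1 days later).
The fourth Monday is 2 + 3×7 = January 23.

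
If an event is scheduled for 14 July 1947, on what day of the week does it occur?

Monday

Doomsday rule: the anchor day for the 1900s is Wednesday. For year 47: 47÷12 = 3 r 11, and 11÷4 = 2, so 3+11+2 = 16.
Wednesday + 16 ≡ Friday — that's 1947's doomsday.
In July the doomsday date is Jul 11.
Jul 14 is 3 days after Jul 11; 3 mod 7 = 3, so Friday + 3 = Monday.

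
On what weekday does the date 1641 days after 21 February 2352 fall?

Sunday

Feb 21, 2352 is a Thursday.
1641 mod 7 = 3, so 1641 days after a Thursday is Thursday + 3 = Sunday.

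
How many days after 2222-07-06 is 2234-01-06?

Jul 6, 2222 → Jul 6, 2223: 365 days.
Jul 6, 2223 → Jul 6, 2224: 366 days (Feb 29, 2224 is in that span).
Jul 6, 2224 → Jul 6, 2225: 365 days.
Jul 6, 2225 → Jul 6, 2226: 365 days.
Jul 6, 2226 → Jul 6, 2227: 365 days.
Jul 6, 2227 → Jul 6, 2228: 366 days (Feb 29, 2228 is in that span).
Jul 6, 2228 → Jul 6, 2229: 365 days.
Jul 6, 2229 → Jul 6, 2230: 365 days.
Jul 6, 2230 → Jul 6, 2231: 365 days.
Jul 6, 2231 → Jul 6, 2232: 366 days (Feb 29, 2232 is in that span).
Jul 6, 2232 → Jul 6, 2233: 365 days.
Jul 6, 2233 → Aug 6, 2233: 31 days (July has 31).
Aug 6, 2233 → Sep 6, 2233: 31 days (August has 31).
Sep 6, 2233 → Oct 6, 2233: 30 days (September has 30).
Oct 6, 2233 → Nov 6, 2233: 31 days (October has 31).
Nov 6, 2233 → Dec 6, 2233: 30 days (November has 30).
Dec 6, 2233 → Jan 6, 2234: 31 days.
Total: 4202 days.

4202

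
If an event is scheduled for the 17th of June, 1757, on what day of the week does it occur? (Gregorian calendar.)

Friday

Doomsday rule: the anchor day for the 1700s is Sunday. For year 57: 57÷12 = 4 r 9, and 9÷4 = 2, so 4+9+2 = 15.
Sunday + 15 ≡ Monday — that's 1757's doomsday.
In June the doomsday date is Jun 6.
Jun 17 is 11 days after Jun 6; 11 mod 7 = 4, so Monday + 4 = Friday.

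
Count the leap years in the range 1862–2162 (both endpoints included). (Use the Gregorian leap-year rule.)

Multiples of 4 in [1862,2162]: 75.
Of those, multiples of 100: 3 (not leap unless ÷400).
Multiples of 400: 1.
Leap years = 75 − 3 + 1 = 73.

73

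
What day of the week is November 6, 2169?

Doomsday rule: the anchor day for the 2100s is Sunday. For year 69: 69÷12 = 5 r 9, and 9÷4 = 2, so 5+9+2 = 16.
Sunday + 16 ≡ Tuesday — that's 2169's doomsday.
In November the doomsday date is Nov 7.
Nov 6 is 1 day before Nov 7; 1 mod 7 = 1, so Tuesday − 1 = Monday.

Monday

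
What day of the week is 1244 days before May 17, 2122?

Tuesday

May 17, 2122 is a Sunday.
1244 mod 7 = 5, so 1244 days before a Sunday is Sunday − 5 = Tuesday.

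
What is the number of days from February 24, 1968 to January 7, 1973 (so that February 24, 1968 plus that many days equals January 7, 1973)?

1779

Feb 24, 1968 → Feb 24, 1969: 366 days (Feb 29, 1968 is in that span).
Feb 24, 1969 → Feb 24, 1970: 365 days.
Feb 24, 1970 → Feb 24, 1971: 365 days.
Feb 24, 1971 → Feb 24, 1972: 365 days.
Feb 24, 1972 → Mar 24, 1972: 29 days (February has 29).
Mar 24, 1972 → Apr 24, 1972: 31 days (March has 31).
Apr 24, 1972 → May 24, 1972: 30 days (April has 30).
May 24, 1972 → Jun 24, 1972: 31 days (May has 31).
Jun 24, 1972 → Jul 24, 1972: 30 days (June has 30).
Jul 24, 1972 → Aug 24, 1972: 31 days (July has 31).
Aug 24, 1972 → Sep 24, 1972: 31 days (August has 31).
Sep 24, 1972 → Oct 24, 1972: 30 days (September has 30).
Oct 24, 1972 → Nov 24, 1972: 31 days (October has 31).
Nov 24, 1972 → Dec 24, 1972: 30 days (November has 30).
Dec 24, 1972 → Jan 7, 1973: 14 days.
Total: 1779 days.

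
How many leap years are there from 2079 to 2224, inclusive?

Multiples of 4 in [2079,2224]: 37.
Of those, multiples of 100: 2 (not leap unless ÷400).
Multiples of 400: 0.
Leap years = 37 − 2 + 0 = 35.

35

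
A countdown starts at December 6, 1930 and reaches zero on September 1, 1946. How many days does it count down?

5748

Dec 6, 1930 → Dec 6, 1931: 365 days.
Dec 6, 1931 → Dec 6, 1932: 366 days (Feb 29, 1932 is in that span).
Dec 6, 1932 → Dec 6, 1933: 365 days.
Dec 6, 1933 → Dec 6, 1934: 365 days.
Dec 6, 1934 → Dec 6, 1935: 365 days.
Dec 6, 1935 → Dec 6, 1936: 366 days (Feb 29, 1936 is in that span).
Dec 6, 1936 → Dec 6, 1937: 365 days.
Dec 6, 1937 → Dec 6, 1938: 365 days.
Dec 6, 1938 → Dec 6, 1939: 365 days.
Dec 6, 1939 → Dec 6, 1940: 366 days (Feb 29, 1940 is in that span).
Dec 6, 1940 → Dec 6, 1941: 365 days.
Dec 6, 1941 → Dec 6, 1942: 365 days.
Dec 6, 1942 → Dec 6, 1943: 365 days.
Dec 6, 1943 → Dec 6, 1944: 366 days (Feb 29, 1944 is in that span).
Dec 6, 1944 → Dec 6, 1945: 365 days.
Dec 6, 1945 → Jan 6, 1946: 31 days (December has 31).
Jan 6, 1946 → Feb 6, 1946: 31 days (January has 31).
Feb 6, 1946 → Mar 6, 1946: 28 days (February has 28).
Mar 6, 1946 → Apr 6, 1946: 31 days (March has 31).
Apr 6, 1946 → May 6, 1946: 30 days (April has 30).
May 6, 1946 → Jun 6, 1946: 31 days (May has 31).
Jun 6, 1946 → Jul 6, 1946: 30 days (June has 30).
Jul 6, 1946 → Aug 6, 1946: 31 days (July has 31).
Aug 6, 1946 → Sep 1, 1946: 26 days.
Total: 5748 days.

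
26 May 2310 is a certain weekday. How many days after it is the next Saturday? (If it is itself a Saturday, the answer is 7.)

2

May 26, 2310 is a Thursday.
From Thursday to the next Saturday is 2 days.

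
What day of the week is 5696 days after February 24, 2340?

Thursday

Feb 24, 2340 is a Saturday.
5696 mod 7 = 5, so 5696 days after a Saturday is Saturday + 5 = Thursday.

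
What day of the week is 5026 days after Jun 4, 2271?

First find the weekday of Jun 4, 2271. Doomsday rule: the anchor day for the 2200s is Friday. For year 71: 71÷12 = 5 r 11, and 11÷4 = 2, so 5+11+2 = 18.
Friday + 18 ≡ Tuesday — that's 2271's doomsday.
In June the doomsday date is Jun 6.
Jun 4 is 2 days before Jun 6; 2 mod 7 = 2, so Tuesday − 2 = Sunday.
5026 mod 7 = 0, so 5026 days after a Sunday is Sunday + 0 = Sunday.

Sunday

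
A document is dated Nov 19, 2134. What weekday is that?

Friday

Doomsday rule: the anchor day for the 2100s is Sunday. For year 34: 34÷12 = 2 r 10, and 10÷4 = 2, so 2+10+2 = 14.
Sunday + 14 ≡ Sunday — that's 2134's doomsday.
In November the doomsday date is Nov 7.
Nov 19 is 12 days after Nov 7; 12 mod 7 = 5, so Sunday + 5 = Friday.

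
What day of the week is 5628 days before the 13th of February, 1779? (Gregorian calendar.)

Saturday

First find the weekday of Feb 13, 1779. Doomsday rule: the anchor day for the 1700s is Sunday. For year 79: 79÷12 = 6 r 7, and 7÷4 = 1, so 6+7+1 = 14.
Sunday + 14 ≡ Sunday — that's 1779's doomsday.
In February the doomsday date is Feb 28 (1779 is not a leap year).
Feb 13 is 15 days before Feb 28; 15 mod 7 = 1, so Sunday − 1 = Saturday.
5628 mod 7 = 0, so 5628 days before a Saturday is Saturday − 0 = Saturday.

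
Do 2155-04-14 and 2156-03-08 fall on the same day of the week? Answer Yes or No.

Yes

From Apr 14, 2155 to Mar 8, 2156 is 329 days.
329 mod 7 = 0, so they are the same weekday.
(Apr 14, 2155 is a Monday; Mar 8, 2156 is a Monday.)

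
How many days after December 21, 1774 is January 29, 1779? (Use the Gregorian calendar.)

1500

Dec 21, 1774 → Dec 21, 1775: 365 days.
Dec 21, 1775 → Dec 21, 1776: 366 days (Feb 29, 1776 is in that span).
Dec 21, 1776 → Dec 21, 1777: 365 days.
Dec 21, 1777 → Dec 21, 1778: 365 days.
Dec 21, 1778 → Jan 21, 1779: 31 days (December has 31).
Jan 21, 1779 → Jan 29, 1779: 8 days.
Total: 1500 days.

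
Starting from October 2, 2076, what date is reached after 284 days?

July 13, 2077

Oct has 31 days: +30 → Nov 1, 2076 (254 left).
Nov has 30 days: +30 → Dec 1, 2076 (224 left).
Dec has 31 days: +31 → Jan 1, 2077 (193 left).
Jan has 31 days: +31 → Feb 1, 2077 (162 left).
Feb has 28 days: +28 → Mar 1, 2077 (134 left).
Mar has 31 days: +31 → Apr 1, 2077 (103 left).
Apr has 30 days: +30 → May 1, 2077 (73 left).
May has 31 days: +31 → Jun 1, 2077 (42 left).
Jun has 30 days: +30 → Jul 1, 2077 (12 left).
+12 → Jul 13, 2077.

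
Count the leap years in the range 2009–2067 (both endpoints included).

14

Multiples of 4 in [2009,2067]: 14.
Of those, multiples of 100: 0 (not leap unless ÷400).
Multiples of 400: 0.
Leap years = 14 − 0 + 0 = 14.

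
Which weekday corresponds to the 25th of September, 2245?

Doomsday rule: the anchor day for the 2200s is Friday. For year 45: 45÷12 = 3 r 9, and 9÷4 = 2, so 3+9+2 = 14.
Friday + 14 ≡ Friday — that's 2245's doomsday.
In September the doomsday date is Sep 5.
Sep 25 is 20 days after Sep 5; 20 mod 7 = 6, so Friday + 6 = Thursday.

Thursday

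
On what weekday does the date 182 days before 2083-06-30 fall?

First find the weekday of Jun 30, 2083. Doomsday rule: the anchor day for the 2000s is Tuesday. For year 83: 83÷12 = 6 r 11, and 11÷4 = 2, so 6+11+2 = 19.
Tuesday + 19 ≡ Sunday — that's 2083's doomsday.
In June the doomsday date is Jun 6.
Jun 30 is 24 days after Jun 6; 24 mod 7 = 3, so Sunday + 3 = Wednesday.
182 mod 7 = 0, so 182 days before a Wednesday is Wednesday − 0 = Wednesday.

Wednesday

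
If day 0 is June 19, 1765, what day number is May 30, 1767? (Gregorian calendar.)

Jun 19, 1765 → Jun 19, 1766: 365 days.
Jun 19, 1766 → Jul 19, 1766: 30 days (June has 30).
Jul 19, 1766 → Aug 19, 1766: 31 days (July has 31).
Aug 19, 1766 → Sep 19, 1766: 31 days (August has 31).
Sep 19, 1766 → Oct 19, 1766: 30 days (September has 30).
Oct 19, 1766 → Nov 19, 1766: 31 days (October has 31).
Nov 19, 1766 → Dec 19, 1766: 30 days (November has 30).
Dec 19, 1766 → Jan 19, 1767: 31 days (December has 31).
Jan 19, 1767 → Feb 19, 1767: 31 days (January has 31).
Feb 19, 1767 → Mar 19, 1767: 28 days (February has 28).
Mar 19, 1767 → Apr 19, 1767: 31 days (March has 31).
Apr 19, 1767 → May 19, 1767: 30 days (April has 30).
May 19, 1767 → May 30, 1767: 11 days.
Total: 710 days.

710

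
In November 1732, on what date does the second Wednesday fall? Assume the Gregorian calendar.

November 1, 1732 is a Saturday.
The first Wednesday is therefore November 5 (4 days later).
The second Wednesday is 5 + 1×7 = November 12.

November 12, 1732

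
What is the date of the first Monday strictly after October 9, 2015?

October 12, 2015

Oct 9, 2015 is a Friday.
From Friday to the next Monday is 3 days.
Oct 9, 2015 + 3 = Oct 12, 2015.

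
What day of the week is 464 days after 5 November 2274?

Saturday

First find the weekday of Nov 5, 2274. Doomsday rule: the anchor day for the 2200s is Friday. For year 74: 74÷12 = 6 r 2, and 2÷4 = 0, so 6+2+0 = 8.
Friday + 8 ≡ Saturday — that's 2274's doomsday.
In November the doomsday date is Nov 7.
Nov 5 is 2 days before Nov 7; 2 mod 7 = 2, so Saturday − 2 = Thursday.
464 mod 7 = 2, so 464 days after a Thursday is Thursday + 2 = Saturday.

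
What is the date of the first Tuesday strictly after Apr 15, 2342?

April 21, 2342

Apr 15, 2342 is a Wednesday.
From Wednesday to the next Tuesday is 6 days.
Apr 15, 2342 + 6 = Apr 21, 2342.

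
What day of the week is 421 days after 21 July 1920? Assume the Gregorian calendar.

Thursday

Jul 21, 1920 is a Wednesday.
421 mod 7 = 1, so 421 days after a Wednesday is Wednesday + 1 = Thursday.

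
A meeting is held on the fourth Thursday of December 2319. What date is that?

December 1, 2319 is a Monday.
The first Thursday is therefore December 4 (3 days later).
The fourth Thursday is 4 + 3×7 = December 25.

December 25, 2319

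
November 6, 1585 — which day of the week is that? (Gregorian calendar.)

Doomsday rule: the anchor day for the 1500s is Wednesday. For year 85: 85÷12 = 7 r 1, and 1÷4 = 0, so 7+1+0 = 8.
Wednesday + 8 ≡ Thursday — that's 1585's doomsday.
In November the doomsday date is Nov 7.
Nov 6 is 1 day before Nov 7; 1 mod 7 = 1, so Thursday − 1 = Wednesday.

Wednesday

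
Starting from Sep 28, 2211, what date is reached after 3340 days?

November 19, 2220

+366 (one year; includes Feb 29, 2212) → Sep 28, 2212 (2974 left).
+365 (one year) → Sep 28, 2213 (2609 left).
+365 (one year) → Sep 28, 2214 (2244 left).
+365 (one year) → Sep 28, 2215 (1879 left).
+366 (one year; includes Feb 29, 2216) → Sep 28, 2216 (1513 left).
+365 (one year) → Sep 28, 2217 (1148 left).
+365 (one year) → Sep 28, 2218 (783 left).
+365 (one year) → Sep 28, 2219 (418 left).
+366 (one year; includes Feb 29, 2220) → Sep 28, 2220 (52 left).
Sep has 30 days: +3 → Oct 1, 2220 (49 left).
Oct has 31 days: +31 → Nov 1, 2220 (18 left).
+18 → Nov 19, 2220.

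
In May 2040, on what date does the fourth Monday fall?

May 1, 2040 is a Tuesday.
The first Monday is therefore May 7 (6 days later).
The fourth Monday is 7 + 3×7 = May 28.

May 28, 2040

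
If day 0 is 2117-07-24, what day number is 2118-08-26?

Jul 24, 2117 → Aug 24, 2117: 31 days (July has 31).
Aug 24, 2117 → Sep 24, 2117: 31 days (August has 31).
Sep 24, 2117 → Oct 24, 2117: 30 days (September has 30).
Oct 24, 2117 → Nov 24, 2117: 31 days (October has 31).
Nov 24, 2117 → Dec 24, 2117: 30 days (November has 30).
Dec 24, 2117 → Jan 24, 2118: 31 days (December has 31).
Jan 24, 2118 → Feb 24, 2118: 31 days (January has 31).
Feb 24, 2118 → Mar 24, 2118: 28 days (February has 28).
Mar 24, 2118 → Apr 24, 2118: 31 days (March has 31).
Apr 24, 2118 → May 24, 2118: 30 days (April has 30).
May 24, 2118 → Jun 24, 2118: 31 days (May has 31).
Jun 24, 2118 → Jul 24, 2118: 30 days (June has 30).
Jul 24, 2118 → Aug 24, 2118: 31 days (July has 31).
Aug 24, 2118 → Aug 26, 2118: 2 days.
Total: 398 days.

398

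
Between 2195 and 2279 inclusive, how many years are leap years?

Multiples of 4 in [2195,2279]: 21.
Of those, multiples of 100: 1 (not leap unless ÷400).
Multiples of 400: 0.
Leap years = 21 − 1 + 0 = 20.

20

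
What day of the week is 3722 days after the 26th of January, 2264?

First find the weekday of Jan 26, 2264. Doomsday rule: the anchor day for the 2200s is Friday. For year 64: 64÷12 = 5 r 4, and 4÷4 = 1, so 5+4+1 = 10.
Friday + 10 ≡ Monday — that's 2264's doomsday.
In January the doomsday date is Jan 4 (2264 is a leap year (divisible by 4)).
Jan 26 is 22 days after Jan 4; 22 mod 7 = 1, so Monday + 1 = Tuesday.
3722 mod 7 = 5, so 3722 days after a Tuesday is Tuesday + 5 = Sunday.

Sunday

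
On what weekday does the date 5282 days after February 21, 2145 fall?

First find the weekday of Feb 21, 2145. Doomsday rule: the anchor day for the 2100s is Sunday. For year 45: 45÷12 = 3 r 9, and 9÷4 = 2, so 3+9+2 = 14.
Sunday + 14 ≡ Sunday — that's 2145's doomsday.
In February the doomsday date is Feb 28 (2145 is not a leap year).
Feb 21 is 7 days before Feb 28; 7 mod 7 = 0, so Sunday − 0 = Sunday.
5282 mod 7 = 4, so 5282 days after a Sunday is Sunday + 4 = Thursday.

Thursday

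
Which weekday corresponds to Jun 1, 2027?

January 1, 2027 is a Friday.
Jan 1, 2027 → Feb 1, 2027: 31 days (January has 31).
Feb 1, 2027 → Mar 1, 2027: 28 days (February has 28).
Mar 1, 2027 → Apr 1, 2027: 31 days (March has 31).
Apr 1, 2027 → May 1, 2027: 30 days (April has 30).
May 1, 2027 → Jun 1, 2027: 31 days.
Total: 151 days.
151 mod 7 = 4, so Friday + 4 = Tuesday.

Tuesday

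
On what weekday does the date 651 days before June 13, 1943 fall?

First find the weekday of Jun 13, 1943. Doomsday rule: the anchor day for the 1900s is Wednesday. For year 43: 43÷12 = 3 r 7, and 7÷4 = 1, so 3+7+1 = 11.
Wednesday + 11 ≡ Sunday — that's 1943's doomsday.
In June the doomsday date is Jun 6.
Jun 13 is 7 days after Jun 6; 7 mod 7 = 0, so Sunday + 0 = Sunday.
651 mod 7 = 0, so 651 days before a Sunday is Sunday − 0 = Sunday.

Sunday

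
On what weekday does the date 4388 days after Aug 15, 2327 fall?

First find the weekday of Aug 15, 2327. Doomsday rule: the anchor day for the 2300s is Wednesday. For year 27: 27÷12 = 2 r 3, and 3÷4 = 0, so 2+3+0 = 5.
Wednesday + 5 ≡ Monday — that's 2327's doomsday.
In August the doomsday date is Aug 8.
Aug 15 is 7 days after Aug 8; 7 mod 7 = 0, so Monday + 0 = Monday.
4388 mod 7 = 6, so 4388 days after a Monday is Monday + 6 = Sunday.

Sunday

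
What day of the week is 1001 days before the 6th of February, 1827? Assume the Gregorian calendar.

First find the weekday of Feb 6, 1827. Doomsday rule: the anchor day for the 1800s is Friday. For year 27: 27÷12 = 2 r 3, and 3÷4 = 0, so 2+3+0 = 5.
Friday + 5 ≡ Wednesday — that's 1827's doomsday.
In February the doomsday date is Feb 28 (1827 is not a leap year).
Feb 6 is 22 days before Feb 28; 22 mod 7 = 1, so Wednesday − 1 = Tuesday.
1001 mod 7 = 0, so 1001 days before a Tuesday is Tuesday − 0 = Tuesday.

Tuesday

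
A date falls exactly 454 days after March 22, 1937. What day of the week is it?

First find the weekday of Mar 22, 1937. Doomsday rule: the anchor day for the 1900s is Wednesday. For year 37: 37÷12 = 3 r 1, and 1÷4 = 0, so 3+1+0 = 4.
Wednesday + 4 ≡ Sunday — that's 1937's doomsday.
In March the doomsday date is Mar 14.
Mar 22 is 8 days after Mar 14; 8 mod 7 = 1, so Sunday + 1 = Monday.
454 mod 7 = 6, so 454 days after a Monday is Monday + 6 = Sunday.

Sunday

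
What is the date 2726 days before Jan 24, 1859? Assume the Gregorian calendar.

−365 (one year) → Jan 24, 1858 (2361 left).
−365 (one year) → Jan 24, 1857 (1996 left).
−366 (one year; includes Feb 29, 1856) → Jan 24, 1856 (1630 left).
−365 (one year) → Jan 24, 1855 (1265 left).
−365 (one year) → Jan 24, 1854 (900 left).
−365 (one year) → Jan 24, 1853 (535 left).
−366 (one year; includes Feb 29, 1852) → Jan 24, 1852 (169 left).
−24 → Dec 31, 1851 (end of Dec, 31 days; 145 left).
−31 → Nov 30, 1851 (end of Nov, 30 days; 114 left).
−30 → Oct 31, 1851 (end of Oct, 31 days; 84 left).
−31 → Sep 30, 1851 (end of Sep, 30 days; 53 left).
−30 → Aug 31, 1851 (end of Aug, 31 days; 23 left).
−23 → Aug 8, 1851.

August 8, 1851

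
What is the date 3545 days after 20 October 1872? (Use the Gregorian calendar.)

+365 (one year) → Oct 20, 1873 (3180 left).
+365 (one year) → Oct 20, 1874 (2815 left).
+365 (one year) → Oct 20, 1875 (2450 left).
+366 (one year; includes Feb 29, 1876) → Oct 20, 1876 (2084 left).
+365 (one year) → Oct 20, 1877 (1719 left).
+365 (one year) → Oct 20, 1878 (1354 left).
+365 (one year) → Oct 20, 1879 (989 left).
+366 (one year; includes Feb 29, 1880) → Oct 20, 1880 (623 left).
+365 (one year) → Oct 20, 1881 (258 left).
Oct has 31 days: +12 → Nov 1, 1881 (246 left).
Nov has 30 days: +30 → Dec 1, 1881 (216 left).
Dec has 31 days: +31 → Jan 1, 1882 (185 left).
Jan has 31 days: +31 → Feb 1, 1882 (154 left).
Feb has 28 days: +28 → Mar 1, 1882 (126 left).
Mar has 31 days: +31 → Apr 1, 1882 (95 left).
Apr has 30 days: +30 → May 1, 1882 (65 left).
May has 31 days: +31 → Jun 1, 1882 (34 left).
Jun has 30 days: +30 → Jul 1, 1882 (4 left).
+4 → Jul 5, 1882.

July 5, 1882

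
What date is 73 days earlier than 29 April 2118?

−29 → Mar 31, 2118 (end of Mar, 31 days; 44 left).
−31 → Feb 28, 2118 (end of Feb, 28 days; 13 left).
−13 → Feb 15, 2118.

February 15, 2118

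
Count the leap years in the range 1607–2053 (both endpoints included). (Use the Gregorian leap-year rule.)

Multiples of 4 in [1607,2053]: 112.
Of those, multiples of 100: 4 (not leap unless ÷400).
Multiples of 400: 1.
Leap years = 112 − 4 + 1 = 109.

109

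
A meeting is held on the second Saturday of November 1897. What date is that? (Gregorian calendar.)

November 1, 1897 is a Monday.
The first Saturday is therefore November 6 (5 days later).
The second Saturday is 6 + 1×7 = November 13.

November 13, 1897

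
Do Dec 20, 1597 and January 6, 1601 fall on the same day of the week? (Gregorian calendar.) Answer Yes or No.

From Dec 20, 1597 to Jan 6, 1601 is 1113 days.
1113 mod 7 = 0, so they are the same weekday.
(Dec 20, 1597 is a Saturday; Jan 6, 1601 is a Saturday.)

Yes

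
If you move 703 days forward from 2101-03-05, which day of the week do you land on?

Tuesday

First find the weekday of Mar 5, 2101. Doomsday rule: the anchor day for the 2100s is Sunday. For year 01: 1÷12 = 0 r 1, and 1÷4 = 0, so 0+1+0 = 1.
Sunday + 1 ≡ Monday — that's 2101's doomsday.
In March the doomsday date is Mar 14.
Mar 5 is 9 days before Mar 14; 9 mod 7 = 2, so Monday − 2 = Saturday.
703 mod 7 = 3, so 703 days after a Saturday is Saturday + 3 = Tuesday.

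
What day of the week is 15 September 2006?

Doomsday rule: the anchor day for the 2000s is Tuesday. For year 06: 6÷12 = 0 r 6, and 6÷4 = 1, so 0+6+1 = 7.
Tuesday + 7 ≡ Tuesday — that's 2006's doomsday.
In September the doomsday date is Sep 5.
Sep 15 is 10 days after Sep 5; 10 mod 7 = 3, so Tuesday + 3 = Friday.

Friday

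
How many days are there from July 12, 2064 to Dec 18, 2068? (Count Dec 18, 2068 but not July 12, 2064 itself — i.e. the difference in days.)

Jul 12, 2064 → Jul 12, 2065: 365 days.
Jul 12, 2065 → Jul 12, 2066: 365 days.
Jul 12, 2066 → Jul 12, 2067: 365 days.
Jul 12, 2067 → Jul 12, 2068: 366 days (Feb 29, 2068 is in that span).
Jul 12, 2068 → Aug 12, 2068: 31 days (July has 31).
Aug 12, 2068 → Sep 12, 2068: 31 days (August has 31).
Sep 12, 2068 → Oct 12, 2068: 30 days (September has 30).
Oct 12, 2068 → Nov 12, 2068: 31 days (October has 31).
Nov 12, 2068 → Dec 12, 2068: 30 days (November has 30).
Dec 12, 2068 → Dec 18, 2068: 6 days.
Total: 1620 days.

1620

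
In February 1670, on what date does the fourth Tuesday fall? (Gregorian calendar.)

February 1, 1670 is a Saturday.
The first Tuesday is therefore February 4 (3 days later).
The fourth Tuesday is 4 + 3×7 = February 25.

February 25, 1670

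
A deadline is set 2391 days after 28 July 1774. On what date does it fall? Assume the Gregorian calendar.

+365 (one year) → Jul 28, 1775 (2026 left).
+366 (one year; includes Feb 29, 1776) → Jul 28, 1776 (1660 left).
+365 (one year) → Jul 28, 1777 (1295 left).
+365 (one year) → Jul 28, 1778 (930 left).
+365 (one year) → Jul 28, 1779 (565 left).
+366 (one year; includes Feb 29, 1780) → Jul 28, 1780 (199 left).
Jul has 31 days: +4 → Aug 1, 1780 (195 left).
Aug has 31 days: +31 → Sep 1, 1780 (164 left).
Sep has 30 days: +30 → Oct 1, 1780 (134 left).
Oct has 31 days: +31 → Nov 1, 1780 (103 left).
Nov has 30 days: +30 → Dec 1, 1780 (73 left).
Dec has 31 days: +31 → Jan 1, 1781 (42 left).
Jan has 31 days: +31 → Feb 1, 1781 (11 left).
+11 → Feb 12, 1781.

February 12, 1781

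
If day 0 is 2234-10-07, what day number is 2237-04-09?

915

Oct 7, 2234 → Oct 7, 2235: 365 days.
Oct 7, 2235 → Oct 7, 2236: 366 days (Feb 29, 2236 is in that span).
Oct 7, 2236 → Nov 7, 2236: 31 days (October has 31).
Nov 7, 2236 → Dec 7, 2236: 30 days (November has 30).
Dec 7, 2236 → Jan 7, 2237: 31 days (December has 31).
Jan 7, 2237 → Feb 7, 2237: 31 days (January has 31).
Feb 7, 2237 → Mar 7, 2237: 28 days (February has 28).
Mar 7, 2237 → Apr 7, 2237: 31 days (March has 31).
Apr 7, 2237 → Apr 9, 2237: 2 days.
Total: 915 days.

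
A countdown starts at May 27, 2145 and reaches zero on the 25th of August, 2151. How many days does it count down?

May 27, 2145 → May 27, 2146: 365 days.
May 27, 2146 → May 27, 2147: 365 days.
May 27, 2147 → May 27, 2148: 366 days (Feb 29, 2148 is in that span).
May 27, 2148 → May 27, 2149: 365 days.
May 27, 2149 → May 27, 2150: 365 days.
May 27, 2150 → May 27, 2151: 365 days.
May 27, 2151 → Jun 27, 2151: 31 days (May has 31).
Jun 27, 2151 → Jul 27, 2151: 30 days (June has 30).
Jul 27, 2151 → Aug 25, 2151: 29 days.
Total: 2281 days.

2281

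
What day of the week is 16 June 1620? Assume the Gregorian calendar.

Tuesday

Doomsday rule: the anchor day for the 1600s is Tuesday. For year 20: 20÷12 = 1 r 8, and 8÷4 = 2, so 1+8+2 = 11.
Tuesday + 11 ≡ Saturday — that's 1620's doomsday.
In June the doomsday date is Jun 6.
Jun 16 is 10 days after Jun 6; 10 mod 7 = 3, so Saturday + 3 = Tuesday.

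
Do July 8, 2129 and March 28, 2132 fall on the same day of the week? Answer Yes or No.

Yes

From Jul 8, 2129 to Mar 28, 2132 is 994 days.
994 mod 7 = 0, so they are the same weekday.
(Jul 8, 2129 is a Friday; Mar 28, 2132 is a Friday.)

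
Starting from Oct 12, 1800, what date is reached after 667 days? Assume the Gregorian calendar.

August 10, 1802

+365 (one year) → Oct 12, 1801 (302 left).
Oct has 31 days: +20 → Nov 1, 1801 (282 left).
Nov has 30 days: +30 → Dec 1, 1801 (252 left).
Dec has 31 days: +31 → Jan 1, 1802 (221 left).
Jan has 31 days: +31 → Feb 1, 1802 (190 left).
Feb has 28 days: +28 → Mar 1, 1802 (162 left).
Mar has 31 days: +31 → Apr 1, 1802 (131 left).
Apr has 30 days: +30 → May 1, 1802 (101 left).
May has 31 days: +31 → Jun 1, 1802 (70 left).
Jun has 30 days: +30 → Jul 1, 1802 (40 left).
Jul has 31 days: +31 → Aug 1, 1802 (9 left).
+9 → Aug 10, 1802.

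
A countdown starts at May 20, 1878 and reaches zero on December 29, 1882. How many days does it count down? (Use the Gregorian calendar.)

May 20, 1878 → May 20, 1879: 365 days.
May 20, 1879 → May 20, 1880: 366 days (Feb 29, 1880 is in that span).
May 20, 1880 → May 20, 1881: 365 days.
May 20, 1881 → May 20, 1882: 365 days.
May 20, 1882 → Jun 20, 1882: 31 days (May has 31).
Jun 20, 1882 → Jul 20, 1882: 30 days (June has 30).
Jul 20, 1882 → Aug 20, 1882: 31 days (July has 31).
Aug 20, 1882 → Sep 20, 1882: 31 days (August has 31).
Sep 20, 1882 → Oct 20, 1882: 30 days (September has 30).
Oct 20, 1882 → Nov 20, 1882: 31 days (October has 31).
Nov 20, 1882 → Dec 20, 1882: 30 days (November has 30).
Dec 20, 1882 → Dec 29, 1882: 9 days.
Total: 1684 days.

1684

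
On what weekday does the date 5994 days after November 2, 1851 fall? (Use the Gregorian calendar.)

Nov 2, 1851 is a Sunday.
5994 mod 7 = 2, so 5994 days after a Sunday is Sunday + 2 = Tuesday.

Tuesday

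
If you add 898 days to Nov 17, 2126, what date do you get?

+365 (one year) → Nov 17, 2127 (533 left).
+366 (one year; includes Feb 29, 2128) → Nov 17, 2128 (167 left).
Nov has 30 days: +14 → Dec 1, 2128 (153 left).
Dec has 31 days: +31 → Jan 1, 2129 (122 left).
Jan has 31 days: +31 → Feb 1, 2129 (91 left).
Feb has 28 days: +28 → Mar 1, 2129 (63 left).
Mar has 31 days: +31 → Apr 1, 2129 (32 left).
Apr has 30 days: +30 → May 1, 2129 (2 left).
+2 → May 3, 2129.

May 3, 2129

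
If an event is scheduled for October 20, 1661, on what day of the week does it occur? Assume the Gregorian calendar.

Thursday

Doomsday rule: the anchor day for the 1600s is Tuesday. For year 61: 61÷12 = 5 r 1, and 1÷4 = 0, so 5+1+0 = 6.
Tuesday + 6 ≡ Monday — that's 1661's doomsday.
In October the doomsday date is Oct 10.
Oct 20 is 10 days after Oct 10; 10 mod 7 = 3, so Monday + 3 = Thursday.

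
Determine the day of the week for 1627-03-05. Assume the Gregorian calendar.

Friday

Doomsday rule: the anchor day for the 1600s is Tuesday. For year 27: 27÷12 = 2 r 3, and 3÷4 = 0, so 2+3+0 = 5.
Tuesday + 5 ≡ Sunday — that's 1627's doomsday.
In March the doomsday date is Mar 14.
Mar 5 is 9 days before Mar 14; 9 mod 7 = 2, so Sunday − 2 = Friday.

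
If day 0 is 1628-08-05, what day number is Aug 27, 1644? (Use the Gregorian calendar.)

5866

Aug 5, 1628 → Aug 5, 1629: 365 days.
Aug 5, 1629 → Aug 5, 1630: 365 days.
Aug 5, 1630 → Aug 5, 1631: 365 days.
Aug 5, 1631 → Aug 5, 1632: 366 days (Feb 29, 1632 is in that span).
Aug 5, 1632 → Aug 5, 1633: 365 days.
Aug 5, 1633 → Aug 5, 1634: 365 days.
Aug 5, 1634 → Aug 5, 1635: 365 days.
Aug 5, 1635 → Aug 5, 1636: 366 days (Feb 29, 1636 is in that span).
Aug 5, 1636 → Aug 5, 1637: 365 days.
Aug 5, 1637 → Aug 5, 1638: 365 days.
Aug 5, 1638 → Aug 5, 1639: 365 days.
Aug 5, 1639 → Aug 5, 1640: 366 days (Feb 29, 1640 is in that span).
Aug 5, 1640 → Aug 5, 1641: 365 days.
Aug 5, 1641 → Aug 5, 1642: 365 days.
Aug 5, 1642 → Aug 5, 1643: 365 days.
Aug 5, 1643 → Sep 5, 1643: 31 days (August has 31).
Sep 5, 1643 → Oct 5, 1643: 30 days (September has 30).
Oct 5, 1643 → Nov 5, 1643: 31 days (October has 31).
Nov 5, 1643 → Dec 5, 1643: 30 days (November has 30).
Dec 5, 1643 → Jan 5, 1644: 31 days (December has 31).
Jan 5, 1644 → Feb 5, 1644: 31 days (January has 31).
Feb 5, 1644 → Mar 5, 1644: 29 days (February has 29).
Mar 5, 1644 → Apr 5, 1644: 31 days (March has 31).
Apr 5, 1644 → May 5, 1644: 30 days (April has 30).
May 5, 1644 → Jun 5, 1644: 31 days (May has 31).
Jun 5, 1644 → Jul 5, 1644: 30 days (June has 30).
Jul 5, 1644 → Aug 5, 1644: 31 days (July has 31).
Aug 5, 1644 → Aug 27, 1644: 22 days.
Total: 5866 days.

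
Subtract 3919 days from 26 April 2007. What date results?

August 2, 1996

−365 (one year) → Apr 26, 2006 (3554 left).
−365 (one year) → Apr 26, 2005 (3189 left).
−365 (one year) → Apr 26, 2004 (2824 left).
−366 (one year; includes Feb 29, 2004) → Apr 26, 2003 (2458 left).
−365 (one year) → Apr 26, 2002 (2093 left).
−365 (one year) → Apr 26, 2001 (1728 left).
−365 (one year) → Apr 26, 2000 (1363 left).
−366 (one year; includes Feb 29, 2000) → Apr 26, 1999 (997 left).
−365 (one year) → Apr 26, 1998 (632 left).
−365 (one year) → Apr 26, 1997 (267 left).
−26 → Mar 31, 1997 (end of Mar, 31 days; 241 left).
−31 → Feb 28, 1997 (end of Feb, 28 days; 210 left).
−28 → Jan 31, 1997 (end of Jan, 31 days; 182 left).
−31 → Dec 31, 1996 (end of Dec, 31 days; 151 left).
−31 → Nov 30, 1996 (end of Nov, 30 days; 120 left).
−30 → Oct 31, 1996 (end of Oct, 31 days; 90 left).
−31 → Sep 30, 1996 (end of Sep, 30 days; 59 left).
−30 → Aug 31, 1996 (end of Aug, 31 days; 29 left).
−29 → Aug 2, 1996.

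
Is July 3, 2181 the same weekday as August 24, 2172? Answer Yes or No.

No

From Aug 24, 2172 to Jul 3, 2181 is 3235 days.
3235 mod 7 = 1, so they are different weekdays.
(Aug 24, 2172 is a Monday; Jul 3, 2181 is a Tuesday.)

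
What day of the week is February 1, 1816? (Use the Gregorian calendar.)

Thursday

Doomsday rule: the anchor day for the 1800s is Friday. For year 16: 16÷12 = 1 r 4, and 4÷4 = 1, so 1+4+1 = 6.
Friday + 6 ≡ Thursday — that's 1816's doomsday.
In February the doomsday date is Feb 29 (1816 is a leap year (divisible by 4)).
Feb 1 is 28 days before Feb 29; 28 mod 7 = 0, so Thursday − 0 = Thursday.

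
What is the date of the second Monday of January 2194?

January 1, 2194 is a Wednesday.
The first Monday is therefore January 6 (5 days later).
The second Monday is 6 + 1×7 = January 13.

January 13, 2194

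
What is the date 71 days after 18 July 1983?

September 27, 1983

Jul has 31 days: +14 → Aug 1, 1983 (57 left).
Aug has 31 days: +31 → Sep 1, 1983 (26 left).
+26 → Sep 27, 1983.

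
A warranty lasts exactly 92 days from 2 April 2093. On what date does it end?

July 3, 2093

Apr has 30 days: +29 → May 1, 2093 (63 left).
May has 31 days: +31 → Jun 1, 2093 (32 left).
Jun has 30 days: +30 → Jul 1, 2093 (2 left).
+2 → Jul 3, 2093.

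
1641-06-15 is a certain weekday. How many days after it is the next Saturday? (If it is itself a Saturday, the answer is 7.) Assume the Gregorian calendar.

Jun 15, 1641 is a Saturday.
From Saturday to the next Saturday is 7 days.

7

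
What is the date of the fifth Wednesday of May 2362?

May 30, 2362

May 1, 2362 is a Tuesday.
The first Wednesday is therefore May 2 (1 days later).
The fifth Wednesday is 2 + 4×7 = May 30.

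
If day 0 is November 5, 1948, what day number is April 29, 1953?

Nov 5, 1948 → Nov 5, 1949: 365 days.
Nov 5, 1949 → Nov 5, 1950: 365 days.
Nov 5, 1950 → Nov 5, 1951: 365 days.
Nov 5, 1951 → Nov 5, 1952: 366 days (Feb 29, 1952 is in that span).
Nov 5, 1952 → Dec 5, 1952: 30 days (November has 30).
Dec 5, 1952 → Jan 5, 1953: 31 days (December has 31).
Jan 5, 1953 → Feb 5, 1953: 31 days (January has 31).
Feb 5, 1953 → Mar 5, 1953: 28 days (February has 28).
Mar 5, 1953 → Apr 5, 1953: 31 days (March has 31).
Apr 5, 1953 → Apr 29, 1953: 24 days.
Total: 1636 days.

1636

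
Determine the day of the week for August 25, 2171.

Doomsday rule: the anchor day for the 2100s is Sunday. For year 71: 71÷12 = 5 r 11, and 11÷4 = 2, so 5+11+2 = 18.
Sunday + 18 ≡ Thursday — that's 2171's doomsday.
In August the doomsday date is Aug 8.
Aug 25 is 17 days after Aug 8; 17 mod 7 = 3, so Thursday + 3 = Sunday.

Sunday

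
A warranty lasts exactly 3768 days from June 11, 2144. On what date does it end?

October 5, 2154

+365 (one year) → Jun 11, 2145 (3403 left).
+365 (one year) → Jun 11, 2146 (3038 left).
+365 (one year) → Jun 11, 2147 (2673 left).
+366 (one year; includes Feb 29, 2148) → Jun 11, 2148 (2307 left).
+365 (one year) → Jun 11, 2149 (1942 left).
+365 (one year) → Jun 11, 2150 (1577 left).
+365 (one year) → Jun 11, 2151 (1212 left).
+366 (one year; includes Feb 29, 2152) → Jun 11, 2152 (846 left).
+365 (one year) → Jun 11, 2153 (481 left).
+365 (one year) → Jun 11, 2154 (116 left).
Jun has 30 days: +20 → Jul 1, 2154 (96 left).
Jul has 31 days: +31 → Aug 1, 2154 (65 left).
Aug has 31 days: +31 → Sep 1, 2154 (34 left).
Sep has 30 days: +30 → Oct 1, 2154 (4 left).
+4 → Oct 5, 2154.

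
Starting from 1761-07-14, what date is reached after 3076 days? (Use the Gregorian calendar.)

December 15, 1769

+365 (one year) → Jul 14, 1762 (2711 left).
+365 (one year) → Jul 14, 1763 (2346 left).
+366 (one year; includes Feb 29, 1764) → Jul 14, 1764 (1980 left).
+365 (one year) → Jul 14, 1765 (1615 left).
+365 (one year) → Jul 14, 1766 (1250 left).
+365 (one year) → Jul 14, 1767 (885 left).
+366 (one year; includes Feb 29, 1768) → Jul 14, 1768 (519 left).
+365 (one year) → Jul 14, 1769 (154 left).
Jul has 31 days: +18 → Aug 1, 1769 (136 left).
Aug has 31 days: +31 → Sep 1, 1769 (105 left).
Sep has 30 days: +30 → Oct 1, 1769 (75 left).
Oct has 31 days: +31 → Nov 1, 1769 (44 left).
Nov has 30 days: +30 → Dec 1, 1769 (14 left).
+14 → Dec 15, 1769.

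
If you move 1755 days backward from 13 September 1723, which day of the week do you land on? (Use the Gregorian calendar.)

Wednesday

First find the weekday of Sep 13, 1723. Doomsday rule: the anchor day for the 1700s is Sunday. For year 23: 23÷12 = 1 r 11, and 11÷4 = 2, so 1+11+2 = 14.
Sunday + 14 ≡ Sunday — that's 1723's doomsday.
In September the doomsday date is Sep 5.
Sep 13 is 8 days after Sep 5; 8 mod 7 = 1, so Sunday + 1 = Monday.
1755 mod 7 = 5, so 1755 days before a Monday is Monday − 5 = Wednesday.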